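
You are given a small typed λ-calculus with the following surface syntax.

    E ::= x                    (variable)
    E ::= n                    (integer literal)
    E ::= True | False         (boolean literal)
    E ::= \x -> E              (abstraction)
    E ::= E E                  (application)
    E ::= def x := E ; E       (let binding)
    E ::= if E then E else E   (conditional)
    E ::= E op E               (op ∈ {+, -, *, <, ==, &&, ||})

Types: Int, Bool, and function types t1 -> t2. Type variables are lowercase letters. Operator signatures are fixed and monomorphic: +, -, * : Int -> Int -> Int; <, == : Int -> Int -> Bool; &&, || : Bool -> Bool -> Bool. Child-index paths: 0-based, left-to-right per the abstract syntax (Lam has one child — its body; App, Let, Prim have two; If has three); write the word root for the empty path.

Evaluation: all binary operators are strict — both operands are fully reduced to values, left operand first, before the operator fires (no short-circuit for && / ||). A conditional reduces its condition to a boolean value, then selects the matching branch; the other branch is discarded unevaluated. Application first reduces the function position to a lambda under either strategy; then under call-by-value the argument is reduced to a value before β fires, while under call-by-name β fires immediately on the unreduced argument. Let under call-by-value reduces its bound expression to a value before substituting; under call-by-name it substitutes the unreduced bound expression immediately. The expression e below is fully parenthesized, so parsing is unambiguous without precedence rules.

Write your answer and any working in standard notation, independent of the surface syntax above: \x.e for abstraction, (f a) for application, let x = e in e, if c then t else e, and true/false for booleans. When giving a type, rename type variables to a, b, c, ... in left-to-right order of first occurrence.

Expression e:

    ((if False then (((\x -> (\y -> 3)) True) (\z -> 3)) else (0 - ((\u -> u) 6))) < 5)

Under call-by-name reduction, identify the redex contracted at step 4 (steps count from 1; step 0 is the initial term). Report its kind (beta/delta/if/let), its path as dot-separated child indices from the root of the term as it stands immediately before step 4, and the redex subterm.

Answer: delta at root : (-6 < 5)

Derivation:
step 0: ((if false then (((\x.(\y.3)) true) (\z.3)) else (0 - ((\u.u) 6))) < 5)
step 1: [if@0] ((0 - ((\u.u) 6)) < 5)
step 2: [beta@0.1] ((0 - 6) < 5)
step 3: [delta@0] (-6 < 5)
step 4: [delta@root] true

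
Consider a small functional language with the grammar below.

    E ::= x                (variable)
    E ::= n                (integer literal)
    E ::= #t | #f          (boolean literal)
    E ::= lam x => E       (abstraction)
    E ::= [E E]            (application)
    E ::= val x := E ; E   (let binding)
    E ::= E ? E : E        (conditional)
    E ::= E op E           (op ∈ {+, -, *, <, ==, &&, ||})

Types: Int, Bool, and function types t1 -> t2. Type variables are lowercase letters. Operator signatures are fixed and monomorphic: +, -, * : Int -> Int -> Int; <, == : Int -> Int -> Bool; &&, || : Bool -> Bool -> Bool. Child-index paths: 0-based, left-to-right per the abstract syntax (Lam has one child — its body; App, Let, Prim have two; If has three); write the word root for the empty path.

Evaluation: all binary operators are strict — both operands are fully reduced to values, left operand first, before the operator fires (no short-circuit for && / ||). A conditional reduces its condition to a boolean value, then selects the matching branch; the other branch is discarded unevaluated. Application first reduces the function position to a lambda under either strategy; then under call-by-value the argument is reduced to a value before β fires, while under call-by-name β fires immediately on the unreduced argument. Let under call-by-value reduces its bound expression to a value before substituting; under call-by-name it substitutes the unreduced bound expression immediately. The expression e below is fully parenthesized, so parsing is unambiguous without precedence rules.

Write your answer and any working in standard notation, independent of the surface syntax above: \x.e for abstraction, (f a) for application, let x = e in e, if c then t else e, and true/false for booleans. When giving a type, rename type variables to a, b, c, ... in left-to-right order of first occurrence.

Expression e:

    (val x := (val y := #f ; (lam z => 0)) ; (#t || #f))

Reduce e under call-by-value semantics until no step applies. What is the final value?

Derivation:
step 0: (let x = (let y = false in (\z.0)) in (true || false))
step 1: [let@0] (let x = (\z.0) in (true || false))
step 2: [let@root] (true || false)
step 3: [delta@root] true

Answer: true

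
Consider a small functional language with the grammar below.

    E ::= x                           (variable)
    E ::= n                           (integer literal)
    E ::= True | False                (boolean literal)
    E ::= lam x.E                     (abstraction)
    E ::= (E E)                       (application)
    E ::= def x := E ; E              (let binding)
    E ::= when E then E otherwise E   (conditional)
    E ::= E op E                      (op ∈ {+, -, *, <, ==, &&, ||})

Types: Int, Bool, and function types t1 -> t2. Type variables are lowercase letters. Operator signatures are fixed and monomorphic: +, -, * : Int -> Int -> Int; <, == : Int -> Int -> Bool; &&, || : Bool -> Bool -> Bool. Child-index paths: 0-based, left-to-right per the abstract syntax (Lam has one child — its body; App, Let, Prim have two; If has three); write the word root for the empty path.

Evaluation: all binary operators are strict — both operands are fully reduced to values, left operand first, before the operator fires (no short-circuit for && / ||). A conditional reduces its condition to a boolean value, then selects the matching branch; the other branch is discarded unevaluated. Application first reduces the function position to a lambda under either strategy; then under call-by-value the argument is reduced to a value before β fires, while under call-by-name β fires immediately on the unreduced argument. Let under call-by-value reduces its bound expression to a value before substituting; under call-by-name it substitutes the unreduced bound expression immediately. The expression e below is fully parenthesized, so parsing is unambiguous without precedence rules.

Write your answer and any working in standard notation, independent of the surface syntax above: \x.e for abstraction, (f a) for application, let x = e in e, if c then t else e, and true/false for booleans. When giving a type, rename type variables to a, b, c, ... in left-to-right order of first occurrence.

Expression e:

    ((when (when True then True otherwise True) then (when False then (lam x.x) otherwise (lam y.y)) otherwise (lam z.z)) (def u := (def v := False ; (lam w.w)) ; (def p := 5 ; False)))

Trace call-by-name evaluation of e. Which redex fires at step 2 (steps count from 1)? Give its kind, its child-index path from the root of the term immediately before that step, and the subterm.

Answer: if at 0 : (if true then (if false then (\x.x) else (\y.y)) else (\z.z))

Derivation:
step 0: ((if (if true then true else true) then (if false then (\x.x) else (\y.y)) else (\z.z)) (let u = (let v = false in (\w.w)) in (let p = 5 in false)))
step 1: [if@0.0] ((if true then (if false then (\x.x) else (\y.y)) else (\z.z)) (let u = (let v = false in (\w.w)) in (let p = 5 in false)))
step 2: [if@0] ((if false then (\x.x) else (\y.y)) (let u = (let v = false in (\w.w)) in (let p = 5 in false)))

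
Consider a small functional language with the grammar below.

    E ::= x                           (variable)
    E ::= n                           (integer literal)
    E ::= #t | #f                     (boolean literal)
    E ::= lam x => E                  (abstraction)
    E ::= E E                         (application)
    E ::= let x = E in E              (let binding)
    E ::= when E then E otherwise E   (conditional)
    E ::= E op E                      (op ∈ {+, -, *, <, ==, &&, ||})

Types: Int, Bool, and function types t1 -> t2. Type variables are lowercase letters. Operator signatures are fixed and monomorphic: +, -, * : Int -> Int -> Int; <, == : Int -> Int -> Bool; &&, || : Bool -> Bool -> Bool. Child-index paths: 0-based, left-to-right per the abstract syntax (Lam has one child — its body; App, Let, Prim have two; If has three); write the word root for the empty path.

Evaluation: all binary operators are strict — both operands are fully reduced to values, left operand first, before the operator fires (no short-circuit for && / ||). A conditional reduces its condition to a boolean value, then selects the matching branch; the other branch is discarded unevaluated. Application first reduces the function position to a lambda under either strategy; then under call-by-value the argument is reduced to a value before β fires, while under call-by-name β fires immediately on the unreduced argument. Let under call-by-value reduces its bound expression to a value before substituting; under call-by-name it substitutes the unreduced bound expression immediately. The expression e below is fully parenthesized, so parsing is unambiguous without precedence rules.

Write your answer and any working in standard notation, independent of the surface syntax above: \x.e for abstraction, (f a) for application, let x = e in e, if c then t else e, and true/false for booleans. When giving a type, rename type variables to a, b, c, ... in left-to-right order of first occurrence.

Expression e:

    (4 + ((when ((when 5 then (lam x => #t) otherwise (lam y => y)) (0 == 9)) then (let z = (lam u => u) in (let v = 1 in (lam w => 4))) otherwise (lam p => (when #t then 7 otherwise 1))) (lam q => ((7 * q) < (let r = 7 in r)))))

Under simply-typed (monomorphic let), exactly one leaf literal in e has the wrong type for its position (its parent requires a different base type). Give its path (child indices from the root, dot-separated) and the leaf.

Answer: 1.0.0.0.0 : 5

Trace:
  unify Int ~ Int
  unify Int ~ Bool
  FAIL: mismatch Int ~ Bool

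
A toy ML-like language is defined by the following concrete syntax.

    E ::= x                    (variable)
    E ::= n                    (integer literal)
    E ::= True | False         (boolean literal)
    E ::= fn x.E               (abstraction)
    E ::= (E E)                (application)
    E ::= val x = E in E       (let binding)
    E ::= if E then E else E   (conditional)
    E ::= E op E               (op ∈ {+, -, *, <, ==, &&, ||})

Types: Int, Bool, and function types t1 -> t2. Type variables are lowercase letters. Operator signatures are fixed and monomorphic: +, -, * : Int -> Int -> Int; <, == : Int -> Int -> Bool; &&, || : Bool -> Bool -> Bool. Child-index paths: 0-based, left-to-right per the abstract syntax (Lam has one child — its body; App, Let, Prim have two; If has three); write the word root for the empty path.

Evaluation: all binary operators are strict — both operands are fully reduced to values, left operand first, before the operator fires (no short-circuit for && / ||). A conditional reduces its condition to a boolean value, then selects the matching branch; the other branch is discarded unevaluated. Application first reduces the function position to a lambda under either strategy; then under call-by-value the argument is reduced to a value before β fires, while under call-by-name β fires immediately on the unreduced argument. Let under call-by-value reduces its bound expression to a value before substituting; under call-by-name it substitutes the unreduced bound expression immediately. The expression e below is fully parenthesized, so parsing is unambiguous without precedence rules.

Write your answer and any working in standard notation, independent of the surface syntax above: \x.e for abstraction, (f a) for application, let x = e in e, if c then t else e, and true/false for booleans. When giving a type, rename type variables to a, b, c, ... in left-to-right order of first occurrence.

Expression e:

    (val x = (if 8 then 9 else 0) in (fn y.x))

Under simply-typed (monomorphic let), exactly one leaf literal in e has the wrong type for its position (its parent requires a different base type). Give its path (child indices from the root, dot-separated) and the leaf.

Answer: 0.0 : 8

Derivation:
  unify Int ~ Bool
  FAIL: mismatch Int ~ Bool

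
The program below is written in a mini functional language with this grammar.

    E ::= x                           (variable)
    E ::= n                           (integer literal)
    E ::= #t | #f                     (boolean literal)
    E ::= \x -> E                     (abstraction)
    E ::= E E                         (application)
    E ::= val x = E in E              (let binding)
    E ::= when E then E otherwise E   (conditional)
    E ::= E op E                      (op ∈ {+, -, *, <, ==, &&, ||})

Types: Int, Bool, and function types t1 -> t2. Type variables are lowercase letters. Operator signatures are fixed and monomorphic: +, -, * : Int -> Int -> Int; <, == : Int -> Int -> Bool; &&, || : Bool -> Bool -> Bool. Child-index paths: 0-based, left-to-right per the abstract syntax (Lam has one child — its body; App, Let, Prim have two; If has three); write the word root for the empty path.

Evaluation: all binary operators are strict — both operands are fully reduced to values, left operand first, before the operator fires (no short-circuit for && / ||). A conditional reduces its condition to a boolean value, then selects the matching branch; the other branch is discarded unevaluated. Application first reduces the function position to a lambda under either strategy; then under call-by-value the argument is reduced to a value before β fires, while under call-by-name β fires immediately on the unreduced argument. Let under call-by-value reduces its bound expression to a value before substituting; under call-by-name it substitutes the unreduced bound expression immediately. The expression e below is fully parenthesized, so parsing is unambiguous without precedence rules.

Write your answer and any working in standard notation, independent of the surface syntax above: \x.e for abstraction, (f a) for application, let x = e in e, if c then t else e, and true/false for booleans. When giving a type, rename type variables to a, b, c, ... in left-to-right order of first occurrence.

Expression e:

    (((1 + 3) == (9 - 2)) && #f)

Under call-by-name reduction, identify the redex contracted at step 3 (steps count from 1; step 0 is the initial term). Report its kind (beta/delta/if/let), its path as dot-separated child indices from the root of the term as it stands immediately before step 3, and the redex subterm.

Trace:
step 0: (((1 + 3) == (9 - 2)) && false)
step 1: [delta@0.0] ((4 == (9 - 2)) && false)
step 2: [delta@0.1] ((4 == 7) && false)
step 3: [delta@0] (false && false)

Answer: delta at 0 : (4 == 7)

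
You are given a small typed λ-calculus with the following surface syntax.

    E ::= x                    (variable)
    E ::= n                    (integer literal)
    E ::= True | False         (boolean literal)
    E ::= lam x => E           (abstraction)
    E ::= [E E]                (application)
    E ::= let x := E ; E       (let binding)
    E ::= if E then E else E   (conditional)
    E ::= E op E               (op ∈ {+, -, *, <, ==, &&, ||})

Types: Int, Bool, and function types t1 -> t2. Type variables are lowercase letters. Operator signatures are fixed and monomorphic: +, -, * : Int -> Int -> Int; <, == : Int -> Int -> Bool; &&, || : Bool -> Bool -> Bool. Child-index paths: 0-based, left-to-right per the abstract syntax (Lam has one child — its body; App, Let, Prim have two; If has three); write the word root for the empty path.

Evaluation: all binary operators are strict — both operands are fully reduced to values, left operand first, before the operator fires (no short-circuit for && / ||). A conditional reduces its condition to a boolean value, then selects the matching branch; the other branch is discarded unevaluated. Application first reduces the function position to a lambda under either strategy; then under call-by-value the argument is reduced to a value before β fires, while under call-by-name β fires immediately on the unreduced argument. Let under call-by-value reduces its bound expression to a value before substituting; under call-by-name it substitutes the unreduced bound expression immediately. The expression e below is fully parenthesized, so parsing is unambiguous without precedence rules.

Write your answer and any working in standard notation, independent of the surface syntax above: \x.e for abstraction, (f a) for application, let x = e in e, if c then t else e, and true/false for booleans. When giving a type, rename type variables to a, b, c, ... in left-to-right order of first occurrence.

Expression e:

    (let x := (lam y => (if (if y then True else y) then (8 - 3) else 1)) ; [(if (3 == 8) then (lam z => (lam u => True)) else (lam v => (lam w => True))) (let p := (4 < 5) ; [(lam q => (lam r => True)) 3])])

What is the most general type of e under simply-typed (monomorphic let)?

Answer: a -> Bool

Derivation:
y : a
  unify a ~ Bool
y : Bool
  unify Bool ~ Bool
  unify Bool ~ Bool
  unify Int ~ Int
  unify Int ~ Int
  unify Int ~ Int
\y._ : Bool -> Int
let x : Bool -> Int
  unify Int ~ Int
  unify Int ~ Int
  unify Bool ~ Bool
\u._ : c -> Bool
\z._ : b -> c -> Bool
\w._ : e -> Bool
\v._ : d -> e -> Bool
  unify b -> c -> Bool ~ d -> e -> Bool
  unify b ~ d
  unify c -> Bool ~ e -> Bool
  unify c ~ e
  unify Bool ~ Bool
  unify Int ~ Int
  unify Int ~ Int
let p : Bool
\r._ : g -> Bool
\q._ : f -> g -> Bool
  unify f -> g -> Bool ~ Int -> h
  unify f ~ Int
  unify g -> Bool ~ h
_ _ : g -> Bool
  unify d -> e -> Bool ~ (g -> Bool) -> i
  unify d ~ g -> Bool
  unify e -> Bool ~ i
_ _ : e -> Bool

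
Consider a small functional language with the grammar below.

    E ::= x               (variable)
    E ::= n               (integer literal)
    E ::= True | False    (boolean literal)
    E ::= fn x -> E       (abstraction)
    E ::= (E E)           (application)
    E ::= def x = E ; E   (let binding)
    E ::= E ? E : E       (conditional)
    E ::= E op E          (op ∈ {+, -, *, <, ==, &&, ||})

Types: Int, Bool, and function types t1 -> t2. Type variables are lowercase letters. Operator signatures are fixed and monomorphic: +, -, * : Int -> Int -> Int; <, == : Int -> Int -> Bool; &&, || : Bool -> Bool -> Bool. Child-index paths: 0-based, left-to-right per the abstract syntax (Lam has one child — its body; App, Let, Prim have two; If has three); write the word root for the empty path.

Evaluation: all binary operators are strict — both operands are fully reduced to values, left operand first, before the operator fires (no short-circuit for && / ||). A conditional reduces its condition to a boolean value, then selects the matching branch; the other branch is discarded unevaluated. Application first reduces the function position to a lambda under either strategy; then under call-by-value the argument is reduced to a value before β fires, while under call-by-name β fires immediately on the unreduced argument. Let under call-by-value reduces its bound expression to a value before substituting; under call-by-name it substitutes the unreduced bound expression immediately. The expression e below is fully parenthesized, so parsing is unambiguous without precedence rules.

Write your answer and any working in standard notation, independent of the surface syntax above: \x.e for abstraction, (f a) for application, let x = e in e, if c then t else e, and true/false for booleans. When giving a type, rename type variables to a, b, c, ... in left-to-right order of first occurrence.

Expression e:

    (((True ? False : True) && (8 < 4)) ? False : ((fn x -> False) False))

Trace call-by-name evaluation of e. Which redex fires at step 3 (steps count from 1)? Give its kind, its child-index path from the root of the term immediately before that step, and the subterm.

Answer: delta at 0 : (false && false)

Trace:
step 0: (if ((if true then false else true) && (8 < 4)) then false else ((\x.false) false))
step 1: [if@0.0] (if (false && (8 < 4)) then false else ((\x.false) false))
step 2: [delta@0.1] (if (false && false) then false else ((\x.false) false))
step 3: [delta@0] (if false then false else ((\x.false) false))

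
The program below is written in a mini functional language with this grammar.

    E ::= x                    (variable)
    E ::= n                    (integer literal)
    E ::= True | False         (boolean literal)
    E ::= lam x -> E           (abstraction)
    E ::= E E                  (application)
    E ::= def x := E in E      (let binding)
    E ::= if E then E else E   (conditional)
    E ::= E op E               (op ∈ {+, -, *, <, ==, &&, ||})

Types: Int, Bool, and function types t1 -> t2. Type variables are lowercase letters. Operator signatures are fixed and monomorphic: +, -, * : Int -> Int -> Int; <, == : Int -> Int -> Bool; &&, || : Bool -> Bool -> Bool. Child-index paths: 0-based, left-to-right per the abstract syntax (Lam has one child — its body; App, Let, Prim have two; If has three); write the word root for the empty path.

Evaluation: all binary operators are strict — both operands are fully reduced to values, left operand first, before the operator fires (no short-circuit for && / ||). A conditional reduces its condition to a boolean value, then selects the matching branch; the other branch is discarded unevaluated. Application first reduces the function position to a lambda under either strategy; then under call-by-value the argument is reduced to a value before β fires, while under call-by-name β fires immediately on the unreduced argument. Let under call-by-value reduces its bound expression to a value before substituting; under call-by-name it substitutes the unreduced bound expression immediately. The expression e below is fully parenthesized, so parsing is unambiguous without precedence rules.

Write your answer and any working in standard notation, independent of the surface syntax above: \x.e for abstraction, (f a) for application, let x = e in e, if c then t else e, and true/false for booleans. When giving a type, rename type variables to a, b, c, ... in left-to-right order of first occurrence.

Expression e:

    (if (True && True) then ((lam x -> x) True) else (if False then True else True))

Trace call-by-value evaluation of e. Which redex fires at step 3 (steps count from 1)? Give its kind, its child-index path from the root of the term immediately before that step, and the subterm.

Derivation:
step 0: (if (true && true) then ((\x.x) true) else (if false then true else true))
step 1: [delta@0] (if true then ((\x.x) true) else (if false then true else true))
step 2: [if@root] ((\x.x) true)
step 3: [beta@root] true

Answer: beta at root : ((\x.x) true)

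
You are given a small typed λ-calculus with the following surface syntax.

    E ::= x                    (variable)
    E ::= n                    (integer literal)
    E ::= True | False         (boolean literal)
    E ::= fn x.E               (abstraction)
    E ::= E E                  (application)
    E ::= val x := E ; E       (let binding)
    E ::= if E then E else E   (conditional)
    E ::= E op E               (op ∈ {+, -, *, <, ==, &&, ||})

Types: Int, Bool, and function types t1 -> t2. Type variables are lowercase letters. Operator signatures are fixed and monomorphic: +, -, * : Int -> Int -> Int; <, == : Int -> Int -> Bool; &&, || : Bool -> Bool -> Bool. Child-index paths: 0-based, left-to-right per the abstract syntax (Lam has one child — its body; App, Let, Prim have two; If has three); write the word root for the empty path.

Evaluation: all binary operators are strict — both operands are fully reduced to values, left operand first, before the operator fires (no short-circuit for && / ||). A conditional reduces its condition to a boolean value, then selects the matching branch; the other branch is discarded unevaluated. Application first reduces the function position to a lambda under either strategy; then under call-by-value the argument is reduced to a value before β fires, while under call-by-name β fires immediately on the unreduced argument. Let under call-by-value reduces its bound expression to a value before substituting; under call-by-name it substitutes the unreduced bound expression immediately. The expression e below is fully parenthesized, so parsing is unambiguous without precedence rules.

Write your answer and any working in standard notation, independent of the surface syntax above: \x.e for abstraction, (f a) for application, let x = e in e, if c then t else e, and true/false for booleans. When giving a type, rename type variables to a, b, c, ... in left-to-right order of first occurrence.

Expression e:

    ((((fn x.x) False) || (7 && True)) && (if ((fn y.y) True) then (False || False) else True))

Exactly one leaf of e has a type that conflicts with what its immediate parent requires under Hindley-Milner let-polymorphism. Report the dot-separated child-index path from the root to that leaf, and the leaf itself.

Working:
x : a
\x._ : a -> a
  unify a -> a ~ Bool -> b
  unify a ~ Bool
  unify Bool ~ b
_ _ : Bool
  unify Bool ~ Bool
  unify Int ~ Bool
  FAIL: mismatch Int ~ Bool

Answer: 0.1.0 : 7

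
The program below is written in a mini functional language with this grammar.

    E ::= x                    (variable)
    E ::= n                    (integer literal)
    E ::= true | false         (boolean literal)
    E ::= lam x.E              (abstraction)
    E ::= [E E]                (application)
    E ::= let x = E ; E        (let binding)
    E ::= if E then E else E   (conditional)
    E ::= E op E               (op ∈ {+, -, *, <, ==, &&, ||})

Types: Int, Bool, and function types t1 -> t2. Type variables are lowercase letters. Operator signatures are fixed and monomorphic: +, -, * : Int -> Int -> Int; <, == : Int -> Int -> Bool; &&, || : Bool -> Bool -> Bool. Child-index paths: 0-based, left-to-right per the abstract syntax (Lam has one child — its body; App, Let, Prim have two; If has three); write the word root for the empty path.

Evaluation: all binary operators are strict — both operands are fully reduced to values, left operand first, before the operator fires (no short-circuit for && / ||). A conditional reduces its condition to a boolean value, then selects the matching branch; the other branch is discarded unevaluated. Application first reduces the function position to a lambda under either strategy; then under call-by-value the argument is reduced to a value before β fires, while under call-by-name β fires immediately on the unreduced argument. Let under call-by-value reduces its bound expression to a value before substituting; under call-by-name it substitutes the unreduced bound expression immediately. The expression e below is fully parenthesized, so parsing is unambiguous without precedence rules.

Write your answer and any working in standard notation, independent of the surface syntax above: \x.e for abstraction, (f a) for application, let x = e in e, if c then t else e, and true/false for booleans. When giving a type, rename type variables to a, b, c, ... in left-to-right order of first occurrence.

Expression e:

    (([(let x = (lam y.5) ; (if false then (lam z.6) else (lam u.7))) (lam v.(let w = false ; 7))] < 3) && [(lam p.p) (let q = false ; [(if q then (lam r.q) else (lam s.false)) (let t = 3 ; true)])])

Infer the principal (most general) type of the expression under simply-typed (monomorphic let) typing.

Answer: Bool

Derivation:
\y._ : a -> Int
let x : a -> Int
  unify Bool ~ Bool
\z._ : b -> Int
\u._ : c -> Int
  unify b -> Int ~ c -> Int
  unify b ~ c
  unify Int ~ Int
let w : Bool
\v._ : d -> Int
  unify c -> Int ~ (d -> Int) -> e
  unify c ~ d -> Int
  unify Int ~ e
_ _ : Int
  unify Int ~ Int
  unify Int ~ Int
  unify Bool ~ Bool
p : f
\p._ : f -> f
let q : Bool
q : Bool
  unify Bool ~ Bool
q : Bool
\r._ : g -> Bool
\s._ : h -> Bool
  unify g -> Bool ~ h -> Bool
  unify g ~ h
  unify Bool ~ Bool
let t : Int
  unify h -> Bool ~ Bool -> i
  unify h ~ Bool
  unify Bool ~ i
_ _ : Bool
  unify f -> f ~ Bool -> j
  unify f ~ Bool
  unify Bool ~ j
_ _ : Bool
  unify Bool ~ Bool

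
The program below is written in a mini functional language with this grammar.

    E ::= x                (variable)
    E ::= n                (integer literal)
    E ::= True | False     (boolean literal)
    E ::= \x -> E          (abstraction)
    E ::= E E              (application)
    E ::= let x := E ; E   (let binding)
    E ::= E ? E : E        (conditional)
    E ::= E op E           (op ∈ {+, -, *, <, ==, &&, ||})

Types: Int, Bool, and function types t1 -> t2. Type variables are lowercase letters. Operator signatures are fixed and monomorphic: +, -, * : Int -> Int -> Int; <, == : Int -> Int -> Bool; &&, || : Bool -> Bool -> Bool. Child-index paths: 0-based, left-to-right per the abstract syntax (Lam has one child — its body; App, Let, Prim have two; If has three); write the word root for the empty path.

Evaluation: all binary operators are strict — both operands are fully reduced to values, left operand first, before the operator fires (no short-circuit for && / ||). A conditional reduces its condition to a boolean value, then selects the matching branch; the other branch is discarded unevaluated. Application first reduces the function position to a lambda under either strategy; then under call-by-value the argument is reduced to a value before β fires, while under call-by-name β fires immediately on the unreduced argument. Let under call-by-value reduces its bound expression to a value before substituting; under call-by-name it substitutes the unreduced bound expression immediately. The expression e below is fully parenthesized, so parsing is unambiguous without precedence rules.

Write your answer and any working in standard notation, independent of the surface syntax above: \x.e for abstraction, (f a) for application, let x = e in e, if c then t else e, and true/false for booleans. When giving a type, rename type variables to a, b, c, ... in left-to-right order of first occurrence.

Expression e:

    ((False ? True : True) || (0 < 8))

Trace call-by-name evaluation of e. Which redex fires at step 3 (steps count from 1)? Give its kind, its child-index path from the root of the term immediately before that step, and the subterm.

Answer: delta at root : (true || true)

Derivation:
step 0: ((if false then true else true) || (0 < 8))
step 1: [if@0] (true || (0 < 8))
step 2: [delta@1] (true || true)
step 3: [delta@root] true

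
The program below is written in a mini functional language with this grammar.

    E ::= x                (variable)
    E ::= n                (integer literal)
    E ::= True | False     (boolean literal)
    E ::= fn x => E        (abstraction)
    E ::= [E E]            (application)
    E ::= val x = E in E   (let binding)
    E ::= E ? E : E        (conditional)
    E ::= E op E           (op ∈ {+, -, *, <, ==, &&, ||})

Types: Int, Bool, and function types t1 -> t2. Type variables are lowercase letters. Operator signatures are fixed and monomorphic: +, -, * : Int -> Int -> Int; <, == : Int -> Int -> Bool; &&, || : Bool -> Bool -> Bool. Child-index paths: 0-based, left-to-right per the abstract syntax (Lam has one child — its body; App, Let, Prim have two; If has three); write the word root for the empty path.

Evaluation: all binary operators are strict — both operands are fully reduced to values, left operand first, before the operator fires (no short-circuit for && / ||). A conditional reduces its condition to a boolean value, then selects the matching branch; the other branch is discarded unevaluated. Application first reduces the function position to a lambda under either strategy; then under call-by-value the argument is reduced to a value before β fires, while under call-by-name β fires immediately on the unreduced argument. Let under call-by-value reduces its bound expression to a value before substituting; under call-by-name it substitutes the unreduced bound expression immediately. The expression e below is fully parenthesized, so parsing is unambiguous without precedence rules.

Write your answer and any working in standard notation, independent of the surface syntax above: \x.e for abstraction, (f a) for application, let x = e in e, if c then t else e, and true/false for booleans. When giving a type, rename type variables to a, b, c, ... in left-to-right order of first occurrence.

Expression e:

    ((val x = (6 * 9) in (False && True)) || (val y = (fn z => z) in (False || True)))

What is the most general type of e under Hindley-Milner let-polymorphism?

Answer: Bool

Derivation:
  unify Int ~ Int
  unify Int ~ Int
let x : Int
  unify Bool ~ Bool
  unify Bool ~ Bool
  unify Bool ~ Bool
z : a
\z._ : a -> a
let y : forall. a -> a
  unify Bool ~ Bool
  unify Bool ~ Bool
  unify Bool ~ Bool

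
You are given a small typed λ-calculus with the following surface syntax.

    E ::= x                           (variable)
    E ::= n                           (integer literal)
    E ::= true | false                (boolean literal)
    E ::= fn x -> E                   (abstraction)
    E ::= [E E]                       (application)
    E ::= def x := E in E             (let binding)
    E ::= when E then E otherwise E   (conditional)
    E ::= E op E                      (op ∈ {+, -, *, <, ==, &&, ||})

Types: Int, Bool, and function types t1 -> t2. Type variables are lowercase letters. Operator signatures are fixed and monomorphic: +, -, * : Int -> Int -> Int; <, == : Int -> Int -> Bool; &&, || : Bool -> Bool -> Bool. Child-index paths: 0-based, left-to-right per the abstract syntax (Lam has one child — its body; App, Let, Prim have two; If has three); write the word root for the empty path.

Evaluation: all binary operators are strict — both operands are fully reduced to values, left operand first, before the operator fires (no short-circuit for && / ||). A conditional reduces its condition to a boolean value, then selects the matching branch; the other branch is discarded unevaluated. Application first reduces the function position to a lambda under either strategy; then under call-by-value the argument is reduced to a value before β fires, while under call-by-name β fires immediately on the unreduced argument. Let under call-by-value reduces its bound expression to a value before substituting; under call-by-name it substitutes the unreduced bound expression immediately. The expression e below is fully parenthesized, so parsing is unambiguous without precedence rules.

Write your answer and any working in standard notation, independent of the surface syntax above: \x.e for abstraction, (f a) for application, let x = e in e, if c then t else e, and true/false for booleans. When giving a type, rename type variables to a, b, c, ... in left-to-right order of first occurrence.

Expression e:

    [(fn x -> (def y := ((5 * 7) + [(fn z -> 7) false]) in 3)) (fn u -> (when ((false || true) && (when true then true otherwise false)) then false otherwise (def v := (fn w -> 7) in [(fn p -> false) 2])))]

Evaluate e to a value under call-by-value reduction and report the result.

Answer: 3

Working:
step 0: ((\x.(let y = ((5 * 7) + ((\z.7) false)) in 3)) (\u.(if ((false || true) && (if true then true else false)) then false else (let v = (\w.7) in ((\p.false) 2)))))
step 1: [beta@root] (let y = ((5 * 7) + ((\z.7) false)) in 3)
step 2: [delta@0.0] (let y = (35 + ((\z.7) false)) in 3)
step 3: [beta@0.1] (let y = (35 + 7) in 3)
step 4: [delta@0] (let y = 42 in 3)
step 5: [let@root] 3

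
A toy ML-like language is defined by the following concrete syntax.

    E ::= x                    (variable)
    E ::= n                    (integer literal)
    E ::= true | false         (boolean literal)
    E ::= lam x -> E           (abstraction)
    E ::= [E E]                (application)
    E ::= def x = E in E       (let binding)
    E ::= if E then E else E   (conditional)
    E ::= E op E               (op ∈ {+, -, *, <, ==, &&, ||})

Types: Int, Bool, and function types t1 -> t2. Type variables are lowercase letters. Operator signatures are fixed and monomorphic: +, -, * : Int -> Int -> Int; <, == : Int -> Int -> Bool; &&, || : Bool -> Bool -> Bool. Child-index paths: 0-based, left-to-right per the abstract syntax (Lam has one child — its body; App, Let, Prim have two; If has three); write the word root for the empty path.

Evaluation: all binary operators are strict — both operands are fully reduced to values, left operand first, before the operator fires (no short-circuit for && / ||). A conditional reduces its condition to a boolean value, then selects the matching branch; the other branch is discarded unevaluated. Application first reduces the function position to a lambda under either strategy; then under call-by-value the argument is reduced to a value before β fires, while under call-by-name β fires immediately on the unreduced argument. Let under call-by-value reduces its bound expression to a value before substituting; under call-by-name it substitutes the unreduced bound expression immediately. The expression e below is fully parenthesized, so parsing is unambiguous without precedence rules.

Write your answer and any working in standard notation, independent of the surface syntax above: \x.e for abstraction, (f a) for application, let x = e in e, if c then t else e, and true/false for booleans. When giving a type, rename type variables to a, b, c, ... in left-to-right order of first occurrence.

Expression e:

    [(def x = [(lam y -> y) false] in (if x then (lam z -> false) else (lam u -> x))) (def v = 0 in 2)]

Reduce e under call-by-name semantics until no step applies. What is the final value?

Working:
step 0: ((let x = ((\y.y) false) in (if x then (\z.false) else (\u.x))) (let v = 0 in 2))
step 1: [let@0] ((if ((\y.y) false) then (\z.false) else (\u.((\y.y) false))) (let v = 0 in 2))
step 2: [beta@0.0] ((if false then (\z.false) else (\u.((\y.y) false))) (let v = 0 in 2))
step 3: [if@0] ((\u.((\y.y) false)) (let v = 0 in 2))
step 4: [beta@root] ((\y.y) false)
step 5: [beta@root] false

Answer: false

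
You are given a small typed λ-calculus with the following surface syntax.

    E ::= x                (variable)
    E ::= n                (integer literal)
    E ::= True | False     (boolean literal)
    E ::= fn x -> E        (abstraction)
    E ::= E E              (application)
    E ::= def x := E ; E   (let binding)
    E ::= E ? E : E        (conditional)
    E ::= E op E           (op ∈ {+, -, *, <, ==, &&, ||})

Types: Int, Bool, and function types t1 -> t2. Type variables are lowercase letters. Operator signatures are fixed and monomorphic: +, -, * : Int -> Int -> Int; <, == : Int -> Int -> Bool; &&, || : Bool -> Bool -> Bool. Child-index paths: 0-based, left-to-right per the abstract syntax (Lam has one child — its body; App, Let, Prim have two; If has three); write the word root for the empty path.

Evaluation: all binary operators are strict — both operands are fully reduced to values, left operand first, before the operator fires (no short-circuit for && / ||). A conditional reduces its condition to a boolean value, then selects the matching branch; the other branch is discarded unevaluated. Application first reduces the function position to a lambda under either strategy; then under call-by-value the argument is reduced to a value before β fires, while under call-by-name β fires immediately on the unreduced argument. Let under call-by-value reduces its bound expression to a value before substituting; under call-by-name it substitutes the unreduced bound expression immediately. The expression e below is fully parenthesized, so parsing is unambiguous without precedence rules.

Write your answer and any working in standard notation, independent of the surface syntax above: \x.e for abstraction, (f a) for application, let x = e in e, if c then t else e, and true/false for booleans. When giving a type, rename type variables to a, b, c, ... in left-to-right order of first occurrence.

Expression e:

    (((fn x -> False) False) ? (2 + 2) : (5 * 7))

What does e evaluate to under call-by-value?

Answer: 35

Working:
step 0: (if ((\x.false) false) then (2 + 2) else (5 * 7))
step 1: [beta@0] (if false then (2 + 2) else (5 * 7))
step 2: [if@root] (5 * 7)
step 3: [delta@root] 35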